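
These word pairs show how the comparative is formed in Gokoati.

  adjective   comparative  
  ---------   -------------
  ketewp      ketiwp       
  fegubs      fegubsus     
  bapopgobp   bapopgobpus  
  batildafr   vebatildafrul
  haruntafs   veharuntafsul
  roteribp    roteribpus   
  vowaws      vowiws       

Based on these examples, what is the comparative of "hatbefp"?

fegubs and vowaws both end in -s yet inflect differently (fegubsus, vowiws), so the final letter is not what conditions the rule; the second-to-last letter is.
"hatbefp" has second-to-last letter 'f'. The stems whose second-to-last letter is 'f' (batildafr → vebatildafrul, haruntafs → veharuntafsul) add ve- … -ul around the stem.
So hatbefp → vehatbefpul.

vehatbefpul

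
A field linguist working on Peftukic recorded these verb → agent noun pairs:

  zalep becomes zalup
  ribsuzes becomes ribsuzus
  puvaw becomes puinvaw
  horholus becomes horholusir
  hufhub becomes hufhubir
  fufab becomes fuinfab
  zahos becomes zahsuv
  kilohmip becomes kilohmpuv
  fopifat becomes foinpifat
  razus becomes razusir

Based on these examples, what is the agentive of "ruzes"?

ruzus

"ruzes" has last vowel 'e'. The stems whose last vowel is 'e' (zalep → zalup, ribsuzes → ribsuzus) change the last vowel to 'u'.
The other patterns: stems whose last vowel is 'a' insert -in- after the first vowel; stems whose last vowel is 'i' or 'o' delete the last vowel and add -uv; stems whose last vowel is 'u' add -ir.
So ruzes → ruzus.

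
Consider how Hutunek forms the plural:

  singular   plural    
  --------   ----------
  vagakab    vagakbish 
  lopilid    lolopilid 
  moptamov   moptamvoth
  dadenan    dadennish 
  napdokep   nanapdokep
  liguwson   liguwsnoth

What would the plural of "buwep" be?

dadenan and liguwson both end in -n yet inflect differently (dadennish, liguwsnoth), so the final letter is not what conditions the rule; the last vowel is.
"buwep" has last vowel 'e'. The one such stem in the data (napdokep → nanapdokep) repeats the first consonant+vowel as a prefix (as does lopilid), so the same rule applies.
So buwep → bubuwep.

bubuwep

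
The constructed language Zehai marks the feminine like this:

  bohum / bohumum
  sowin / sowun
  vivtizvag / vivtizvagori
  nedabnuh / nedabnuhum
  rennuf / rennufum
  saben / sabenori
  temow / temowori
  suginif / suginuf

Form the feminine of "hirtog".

hirtogori

suginif and rennuf both end in -f yet inflect differently (suginuf, rennufum), so the final letter is not what conditions the rule; the last vowel is.
"hirtog" has last vowel 'o'. The one such stem in the data (temow → temowori) adds -ori, so the same rule applies.
The other patterns: stems whose last vowel is 'i' change the last vowel to 'u'; stems whose last vowel is 'u' add -um.
So hirtog → hirtogori.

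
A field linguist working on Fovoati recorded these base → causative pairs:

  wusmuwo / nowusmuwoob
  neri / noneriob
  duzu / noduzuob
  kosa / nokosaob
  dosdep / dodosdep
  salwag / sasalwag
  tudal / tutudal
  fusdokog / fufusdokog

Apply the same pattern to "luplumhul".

luluplumhul

kosa and salwag both have last vowel 'a' yet inflect differently (nokosaob, sasalwag), so the last vowel is not what conditions the rule; whether the stem ends in a vowel or a consonant is.
"luplumhul" ends in a consonant. The stems ending in a consonant (dosdep → dodosdep, salwag → sasalwag, tudal → tutudal) repeat the first consonant+vowel as a prefix.
So luplumhul → luluplumhul.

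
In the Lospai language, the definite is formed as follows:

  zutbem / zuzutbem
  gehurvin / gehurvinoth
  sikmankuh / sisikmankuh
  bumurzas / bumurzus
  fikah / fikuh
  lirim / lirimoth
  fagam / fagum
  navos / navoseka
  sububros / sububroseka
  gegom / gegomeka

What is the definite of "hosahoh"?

hosahoheka

"hosahoh" has last vowel 'o'. The stems whose last vowel is 'o' (sububros → sububroseka, navos → navoseka, gegom → gegomeka) add -eka.
So hosahoh → hosahoheka.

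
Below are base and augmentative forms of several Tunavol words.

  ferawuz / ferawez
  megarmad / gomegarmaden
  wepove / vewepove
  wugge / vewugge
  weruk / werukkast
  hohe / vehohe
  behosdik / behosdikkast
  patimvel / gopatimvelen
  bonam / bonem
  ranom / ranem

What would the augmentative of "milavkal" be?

wugge and patimvel both have last vowel 'e' yet inflect differently (vewugge, gopatimvelen), so the last vowel is not what conditions the rule; the final letter is.
"milavkal" ends in -l. The one such stem in the data (patimvel → gopatimvelen) adds go- … -en around the stem, so the same rule applies.
The other patterns: stems ending in -e add the prefix ve-; stems ending in -k double the final consonant and add -ast; stems ending in -m or -z change the last vowel to 'e'.
So milavkal → gomilavkalen.

gomilavkalen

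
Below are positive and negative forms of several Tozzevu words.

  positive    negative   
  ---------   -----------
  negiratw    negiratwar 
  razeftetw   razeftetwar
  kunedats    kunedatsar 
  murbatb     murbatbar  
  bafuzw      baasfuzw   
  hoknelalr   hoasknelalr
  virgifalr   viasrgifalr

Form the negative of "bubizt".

negiratw and bafuzw both end in -w yet inflect differently (negiratwar, baasfuzw), so the final letter is not what conditions the rule; the second-to-last letter is.
"bubizt" has second-to-last letter 'z'. The one such stem in the data (bafuzw → baasfuzw) inserts -as- after the first vowel (as do hoknelalr, virgifalr), so the same rule applies.
The other pattern: stems whose second-to-last letter is 't' add -ar.
So bubizt → buasbizt.

buasbizt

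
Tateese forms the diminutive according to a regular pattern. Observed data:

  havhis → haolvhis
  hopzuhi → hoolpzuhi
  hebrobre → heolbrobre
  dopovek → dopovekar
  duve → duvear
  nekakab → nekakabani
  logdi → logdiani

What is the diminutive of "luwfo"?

hebrobre and duve both end in -e yet inflect differently (heolbrobre, duvear), so the final letter is not what conditions the rule; the first letter is.
"luwfo" begins with l-. The one such stem in the data (logdi → logdiani) adds -ani, so the same rule applies.
So luwfo → luwfoani.

luwfoani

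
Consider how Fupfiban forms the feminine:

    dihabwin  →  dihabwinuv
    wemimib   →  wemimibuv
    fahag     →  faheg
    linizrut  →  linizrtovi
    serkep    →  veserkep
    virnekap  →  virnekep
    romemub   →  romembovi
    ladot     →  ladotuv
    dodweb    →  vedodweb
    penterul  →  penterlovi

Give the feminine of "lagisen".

virnekap and serkep both end in -p yet inflect differently (virnekep, veserkep), so the final letter is not what conditions the rule; the last vowel is.
"lagisen" has last vowel 'e'. The stems whose last vowel is 'e' (serkep → veserkep, dodweb → vedodweb) add the prefix ve-.
The other patterns: stems whose last vowel is 'i' or 'o' add -uv; stems whose last vowel is 'a' change the last vowel to 'e'; stems whose last vowel is 'u' delete the last vowel and add -ovi.
So lagisen → velagisen.

velagisen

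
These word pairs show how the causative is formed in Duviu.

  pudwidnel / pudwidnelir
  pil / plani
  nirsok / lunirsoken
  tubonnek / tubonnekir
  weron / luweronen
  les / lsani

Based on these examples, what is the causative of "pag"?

nirsok and tubonnek both end in -k yet inflect differently (lunirsoken, tubonnekir), so the final letter is not what conditions the rule; the number of vowels is.
"pag" has 1 vowel. The stems with 1 vowel (les → lsani, pil → plani) delete the last vowel and add -ani.
So pag → pgani.

pgani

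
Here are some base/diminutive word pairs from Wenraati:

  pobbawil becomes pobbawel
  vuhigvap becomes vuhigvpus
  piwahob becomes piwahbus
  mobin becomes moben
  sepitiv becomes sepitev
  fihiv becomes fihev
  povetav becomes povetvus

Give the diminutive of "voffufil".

voffufel

"voffufil" has last vowel 'i'. The stems whose last vowel is 'i' (fihiv → fihev, pobbawil → pobbawel, sepitiv → sepitev) change the last vowel to 'e'.
The other pattern: stems whose last vowel is 'a' or 'o' delete the last vowel and add -us.
So voffufil → voffufel.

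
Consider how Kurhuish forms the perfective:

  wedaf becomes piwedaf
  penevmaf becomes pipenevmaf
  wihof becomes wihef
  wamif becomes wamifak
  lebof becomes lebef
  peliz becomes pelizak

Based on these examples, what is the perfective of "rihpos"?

penevmaf and lebof both end in -f yet inflect differently (pipenevmaf, lebef), so the final letter is not what conditions the rule; the last vowel is.
"rihpos" has last vowel 'o'. The stems whose last vowel is 'o' (lebof → lebef, wihof → wihef) change the last vowel to 'e'.
So rihpos → rihpes.

rihpes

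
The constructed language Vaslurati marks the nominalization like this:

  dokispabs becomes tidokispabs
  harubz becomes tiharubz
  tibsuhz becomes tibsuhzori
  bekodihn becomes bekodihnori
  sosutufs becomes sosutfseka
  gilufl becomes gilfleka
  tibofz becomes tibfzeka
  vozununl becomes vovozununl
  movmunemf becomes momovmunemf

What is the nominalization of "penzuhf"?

penzuhfori

harubz and tibsuhz both end in -z yet inflect differently (tiharubz, tibsuhzori), so the final letter is not what conditions the rule; the second-to-last letter is.
"penzuhf" has second-to-last letter 'h'. The stems whose second-to-last letter is 'h' (tibsuhz → tibsuhzori, bekodihn → bekodihnori) add -ori.
The other patterns: stems whose second-to-last letter is 'b' add the prefix ti-; stems whose second-to-last letter is 'f' delete the last vowel and add -eka; stems whose second-to-last letter is 'm' or 'n' repeat the first consonant+vowel as a prefix.
So penzuhf → penzuhfori.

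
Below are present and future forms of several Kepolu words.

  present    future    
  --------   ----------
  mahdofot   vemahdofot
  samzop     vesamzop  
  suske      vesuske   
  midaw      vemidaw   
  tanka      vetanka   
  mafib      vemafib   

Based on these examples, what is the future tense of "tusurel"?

Every pair shown (mahdofot → vemahdofot, samzop → vesamzop, suske → vesuske, …) follows the same rule: add the prefix ve-.
So tusurel → vetusurel.

vetusurel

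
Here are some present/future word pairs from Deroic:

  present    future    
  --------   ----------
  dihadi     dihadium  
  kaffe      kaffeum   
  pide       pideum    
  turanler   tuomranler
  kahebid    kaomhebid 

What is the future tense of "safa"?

safaum

kaffe and turanler both have last vowel 'e' yet inflect differently (kaffeum, tuomranler), so the last vowel is not what conditions the rule; whether the stem ends in a vowel or a consonant is.
"safa" ends in a vowel. The stems ending in a vowel (dihadi → dihadium, kaffe → kaffeum, pide → pideum) add -um.
The other pattern: stems ending in a consonant insert -om- after the first vowel.
So safa → safaum.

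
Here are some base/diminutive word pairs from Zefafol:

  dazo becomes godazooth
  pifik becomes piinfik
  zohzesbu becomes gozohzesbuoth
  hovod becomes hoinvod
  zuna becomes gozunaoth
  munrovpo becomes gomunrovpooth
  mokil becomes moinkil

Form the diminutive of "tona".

gotonaoth

"tona" ends in a vowel. The stems ending in a vowel (dazo → godazooth, munrovpo → gomunrovpooth, zohzesbu → gozohzesbuoth) add go- … -oth around the stem.
So tona → gotonaoth.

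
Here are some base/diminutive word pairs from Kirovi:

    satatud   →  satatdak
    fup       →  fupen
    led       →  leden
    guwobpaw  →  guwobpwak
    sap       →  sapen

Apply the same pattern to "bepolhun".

bepolhnak

satatud and led both end in -d yet inflect differently (satatdak, leden), so the final letter is not what conditions the rule; the number of vowels is.
"bepolhun" has 3 vowels. The stems with 3 vowels (guwobpaw → guwobpwak, satatud → satatdak) delete the last vowel and add -ak.
So bepolhun → bepolhnak.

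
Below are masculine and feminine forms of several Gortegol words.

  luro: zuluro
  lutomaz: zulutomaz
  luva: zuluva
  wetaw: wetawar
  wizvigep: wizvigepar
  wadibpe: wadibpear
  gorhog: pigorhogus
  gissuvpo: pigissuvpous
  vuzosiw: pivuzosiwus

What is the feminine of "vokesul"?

pivokesulus

luro and gissuvpo both end in -o yet inflect differently (zuluro, pigissuvpous), so the final letter is not what conditions the rule; the first letter is.
"vokesul" begins with v-. The one such stem in the data (vuzosiw → pivuzosiwus) adds pi- … -us around the stem, so the same rule applies.
The other patterns: stems beginning with l- add the prefix zu-; stems beginning with w- add -ar.
So vokesul → pivokesulus.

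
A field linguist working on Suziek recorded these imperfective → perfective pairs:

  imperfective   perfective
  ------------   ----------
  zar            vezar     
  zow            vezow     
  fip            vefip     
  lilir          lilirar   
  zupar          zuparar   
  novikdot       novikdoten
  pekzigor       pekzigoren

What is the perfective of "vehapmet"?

vehapmeten

zar and lilir both end in -r yet inflect differently (vezar, lilirar), so the final letter is not what conditions the rule; the number of vowels is.
"vehapmet" has 3 vowels. The stems with 3 vowels (novikdot → novikdoten, pekzigor → pekzigoren) add -en.
The other patterns: stems with 1 vowel add the prefix ve-; stems with 2 vowels add -ar.
So vehapmet → vehapmeten.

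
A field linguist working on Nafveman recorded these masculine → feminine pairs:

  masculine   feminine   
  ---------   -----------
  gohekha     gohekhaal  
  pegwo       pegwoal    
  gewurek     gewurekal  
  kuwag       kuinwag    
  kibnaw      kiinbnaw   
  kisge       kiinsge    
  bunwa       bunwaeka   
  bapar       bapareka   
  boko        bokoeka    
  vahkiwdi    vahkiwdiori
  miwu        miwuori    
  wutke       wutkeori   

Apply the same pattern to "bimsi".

bimsieka

"bimsi" begins with b-. The stems beginning with b- (bunwa → bunwaeka, bapar → bapareka, boko → bokoeka) add -eka.
So bimsi → bimsieka.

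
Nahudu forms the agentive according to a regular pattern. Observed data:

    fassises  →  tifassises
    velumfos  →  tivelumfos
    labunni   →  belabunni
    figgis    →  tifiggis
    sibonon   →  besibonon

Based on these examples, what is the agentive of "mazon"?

bemazon

figgis and labunni both have last vowel 'i' yet inflect differently (tifiggis, belabunni), so the last vowel is not what conditions the rule; the final letter is.
"mazon" ends in -n. The one such stem in the data (sibonon → besibonon) adds the prefix be-, so the same rule applies.
The other pattern: stems ending in -s add the prefix ti-.
So mazon → bemazon.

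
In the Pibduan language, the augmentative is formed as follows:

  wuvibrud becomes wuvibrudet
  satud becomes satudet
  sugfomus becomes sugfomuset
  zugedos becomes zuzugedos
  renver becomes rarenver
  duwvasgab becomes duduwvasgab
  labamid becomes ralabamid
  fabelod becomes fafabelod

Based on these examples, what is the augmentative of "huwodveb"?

rahuwodveb

"huwodveb" has last vowel 'e'. The one such stem in the data (renver → rarenver) adds the prefix ra-, so the same rule applies.
The other patterns: stems whose last vowel is 'u' add -et; stems whose last vowel is 'a' or 'o' repeat the first consonant+vowel as a prefix.
So huwodveb → rahuwodveb.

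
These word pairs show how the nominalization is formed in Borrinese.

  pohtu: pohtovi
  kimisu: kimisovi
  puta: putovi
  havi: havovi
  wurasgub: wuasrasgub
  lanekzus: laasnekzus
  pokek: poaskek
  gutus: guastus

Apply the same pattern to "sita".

pohtu and wurasgub both have last vowel 'u' yet inflect differently (pohtovi, wuasrasgub), so the last vowel is not what conditions the rule; whether the stem ends in a vowel or a consonant is.
"sita" ends in a vowel. The stems ending in a vowel (pohtu → pohtovi, kimisu → kimisovi, puta → putovi) drop the final letter and add -ovi.
The other pattern: stems ending in a consonant insert -as- after the first vowel.
So sita → sitovi.

sitovi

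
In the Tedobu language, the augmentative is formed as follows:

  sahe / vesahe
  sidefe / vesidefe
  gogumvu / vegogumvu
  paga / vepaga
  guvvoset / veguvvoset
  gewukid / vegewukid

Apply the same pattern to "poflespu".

vepoflespu

Every pair shown (sahe → vesahe, sidefe → vesidefe, gogumvu → vegogumvu, …) follows the same rule: add the prefix ve-.
So poflespu → vepoflespu.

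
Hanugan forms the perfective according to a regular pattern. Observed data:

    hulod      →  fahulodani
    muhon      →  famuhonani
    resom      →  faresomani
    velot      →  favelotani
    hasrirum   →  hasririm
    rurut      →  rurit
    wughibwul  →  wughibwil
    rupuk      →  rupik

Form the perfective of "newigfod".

fanewigfodani

resom and hasrirum both end in -m yet inflect differently (faresomani, hasririm), so the final letter is not what conditions the rule; the last vowel is.
"newigfod" has last vowel 'o'. The stems whose last vowel is 'o' (hulod → fahulodani, muhon → famuhonani, resom → faresomani) add fa- … -ani around the stem.
The other pattern: stems whose last vowel is 'u' change the last vowel to 'i'.
So newigfod → fanewigfodani.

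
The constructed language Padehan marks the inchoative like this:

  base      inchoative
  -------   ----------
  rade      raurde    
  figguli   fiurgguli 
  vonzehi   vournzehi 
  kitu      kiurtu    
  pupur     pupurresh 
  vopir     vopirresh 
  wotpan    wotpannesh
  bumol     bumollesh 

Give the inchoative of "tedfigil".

kitu and pupur both have last vowel 'u' yet inflect differently (kiurtu, pupurresh), so the last vowel is not what conditions the rule; whether the stem ends in a vowel or a consonant is.
"tedfigil" ends in a consonant. The stems ending in a consonant (pupur → pupurresh, vopir → vopirresh, wotpan → wotpannesh) double the final consonant and add -esh.
The other pattern: stems ending in a vowel insert -ur- after the first vowel.
So tedfigil → tedfigillesh.

tedfigillesh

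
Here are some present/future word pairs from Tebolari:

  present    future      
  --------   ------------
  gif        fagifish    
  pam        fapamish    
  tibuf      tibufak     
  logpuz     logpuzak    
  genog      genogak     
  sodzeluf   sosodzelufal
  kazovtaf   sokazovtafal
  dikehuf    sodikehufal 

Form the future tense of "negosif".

"negosif" has 3 vowels. The stems with 3 vowels (sodzeluf → sosodzelufal, kazovtaf → sokazovtafal, dikehuf → sodikehufal) add so- … -al around the stem.
So negosif → sonegosifal.

sonegosifal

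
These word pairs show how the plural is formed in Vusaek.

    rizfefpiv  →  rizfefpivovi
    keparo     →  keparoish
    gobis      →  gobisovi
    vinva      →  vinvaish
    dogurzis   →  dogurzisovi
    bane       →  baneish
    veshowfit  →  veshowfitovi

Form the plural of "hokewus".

hokewusovi

"hokewus" ends in a consonant. The stems ending in a consonant (veshowfit → veshowfitovi, gobis → gobisovi, rizfefpiv → rizfefpivovi) add -ovi.
The other pattern: stems ending in a vowel add -ish.
So hokewus → hokewusovi.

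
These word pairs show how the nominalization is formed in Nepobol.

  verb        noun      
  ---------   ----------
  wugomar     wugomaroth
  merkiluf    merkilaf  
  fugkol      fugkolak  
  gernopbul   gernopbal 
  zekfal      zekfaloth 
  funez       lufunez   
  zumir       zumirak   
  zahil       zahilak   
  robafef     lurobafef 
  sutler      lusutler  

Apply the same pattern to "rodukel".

lurodukel

zumir and sutler both end in -r yet inflect differently (zumirak, lusutler), so the final letter is not what conditions the rule; the last vowel is.
"rodukel" has last vowel 'e'. The stems whose last vowel is 'e' (sutler → lusutler, robafef → lurobafef, funez → lufunez) add the prefix lu-.
So rodukel → lurodukel.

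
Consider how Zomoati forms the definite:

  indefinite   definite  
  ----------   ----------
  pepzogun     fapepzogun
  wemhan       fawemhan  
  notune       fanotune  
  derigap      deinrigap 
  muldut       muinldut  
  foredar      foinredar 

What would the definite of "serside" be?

faserside

wemhan and derigap both have last vowel 'a' yet inflect differently (fawemhan, deinrigap), so the last vowel is not what conditions the rule; the final letter is.
"serside" ends in -e. The one such stem in the data (notune → fanotune) adds the prefix fa-, so the same rule applies.
The other pattern: stems ending in -p, -r or -t insert -in- after the first vowel.
So serside → faserside.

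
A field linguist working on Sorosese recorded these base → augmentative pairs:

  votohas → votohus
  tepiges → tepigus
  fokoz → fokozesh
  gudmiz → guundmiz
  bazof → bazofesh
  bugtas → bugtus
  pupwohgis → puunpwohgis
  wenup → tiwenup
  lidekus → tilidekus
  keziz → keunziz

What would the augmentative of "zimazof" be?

zimazofesh

"zimazof" has last vowel 'o'. The stems whose last vowel is 'o' (fokoz → fokozesh, bazof → bazofesh) add -esh.
The other patterns: stems whose last vowel is 'i' insert -un- after the first vowel; stems whose last vowel is 'u' add the prefix ti-; stems whose last vowel is 'a' or 'e' change the last vowel to 'u'.
So zimazof → zimazofesh.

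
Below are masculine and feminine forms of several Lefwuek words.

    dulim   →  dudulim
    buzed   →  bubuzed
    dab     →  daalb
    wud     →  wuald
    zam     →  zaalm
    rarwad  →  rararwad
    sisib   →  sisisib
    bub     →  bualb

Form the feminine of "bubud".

bububud

wud and rarwad both end in -d yet inflect differently (wuald, rararwad), so the final letter is not what conditions the rule; the number of vowels is.
"bubud" has 2 vowels. The stems with 2 vowels (rarwad → rararwad, dulim → dudulim, buzed → bubuzed) repeat the first consonant+vowel as a prefix.
The other pattern: stems with 1 vowel insert -al- after the first vowel.
So bubud → bububud.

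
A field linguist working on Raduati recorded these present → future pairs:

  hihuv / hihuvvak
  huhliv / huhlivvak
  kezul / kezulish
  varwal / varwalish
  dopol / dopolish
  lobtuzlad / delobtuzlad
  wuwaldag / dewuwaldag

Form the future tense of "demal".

demalish

hihuv and kezul both have last vowel 'u' yet inflect differently (hihuvvak, kezulish), so the last vowel is not what conditions the rule; the final letter is.
"demal" ends in -l. The stems ending in -l (kezul → kezulish, varwal → varwalish, dopol → dopolish) add -ish.
The other patterns: stems ending in -v double the final consonant and add -ak; stems ending in -d or -g add the prefix de-.
So demal → demalish.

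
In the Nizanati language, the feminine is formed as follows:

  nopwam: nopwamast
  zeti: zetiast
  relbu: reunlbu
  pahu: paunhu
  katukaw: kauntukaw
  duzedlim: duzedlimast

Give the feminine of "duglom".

"duglom" ends in -m. The stems ending in -m (nopwam → nopwamast, duzedlim → duzedlimast) add -ast.
So duglom → duglomast.

duglomast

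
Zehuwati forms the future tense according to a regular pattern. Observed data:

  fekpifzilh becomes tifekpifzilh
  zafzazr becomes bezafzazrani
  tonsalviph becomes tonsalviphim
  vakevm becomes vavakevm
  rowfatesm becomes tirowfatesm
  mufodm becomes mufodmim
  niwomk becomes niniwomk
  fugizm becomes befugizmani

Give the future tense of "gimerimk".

gigimerimk

mufodm and vakevm both end in -m yet inflect differently (mufodmim, vavakevm), so the final letter is not what conditions the rule; the second-to-last letter is.
"gimerimk" has second-to-last letter 'm'. The one such stem in the data (niwomk → niniwomk) repeats the first consonant+vowel as a prefix (as does vakevm), so the same rule applies.
So gimerimk → gigimerimk.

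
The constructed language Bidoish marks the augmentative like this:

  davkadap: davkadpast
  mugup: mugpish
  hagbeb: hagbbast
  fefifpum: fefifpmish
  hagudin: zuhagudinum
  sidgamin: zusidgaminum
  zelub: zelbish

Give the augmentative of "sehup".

mugup and davkadap both end in -p yet inflect differently (mugpish, davkadpast), so the final letter is not what conditions the rule; the last vowel is.
"sehup" has last vowel 'u'. The stems whose last vowel is 'u' (zelub → zelbish, fefifpum → fefifpmish, mugup → mugpish) delete the last vowel and add -ish.
So sehup → sehpish.

sehpish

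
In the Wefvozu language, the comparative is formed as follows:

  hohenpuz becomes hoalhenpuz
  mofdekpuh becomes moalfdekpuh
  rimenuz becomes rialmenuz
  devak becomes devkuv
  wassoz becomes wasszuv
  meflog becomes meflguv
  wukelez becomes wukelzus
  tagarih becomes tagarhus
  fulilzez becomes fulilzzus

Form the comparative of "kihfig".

hohenpuz and wassoz both end in -z yet inflect differently (hoalhenpuz, wasszuv), so the final letter is not what conditions the rule; the last vowel is.
"kihfig" has last vowel 'i'. The one such stem in the data (tagarih → tagarhus) deletes the last vowel and adds -us (as do wukelez, fulilzez), so the same rule applies.
The other patterns: stems whose last vowel is 'u' insert -al- after the first vowel; stems whose last vowel is 'a' or 'o' delete the last vowel and add -uv.
So kihfig → kihfgus.

kihfgus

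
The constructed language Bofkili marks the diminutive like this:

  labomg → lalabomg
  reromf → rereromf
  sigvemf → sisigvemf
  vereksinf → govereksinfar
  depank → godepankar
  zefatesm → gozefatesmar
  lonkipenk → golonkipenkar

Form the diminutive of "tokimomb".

totokimomb

reromf and vereksinf both end in -f yet inflect differently (rereromf, govereksinfar), so the final letter is not what conditions the rule; the second-to-last letter is.
"tokimomb" has second-to-last letter 'm'. The stems whose second-to-last letter is 'm' (labomg → lalabomg, reromf → rereromf, sigvemf → sisigvemf) repeat the first consonant+vowel as a prefix.
The other pattern: stems whose second-to-last letter is 'n' or 's' add go- … -ar around the stem.
So tokimomb → totokimomb.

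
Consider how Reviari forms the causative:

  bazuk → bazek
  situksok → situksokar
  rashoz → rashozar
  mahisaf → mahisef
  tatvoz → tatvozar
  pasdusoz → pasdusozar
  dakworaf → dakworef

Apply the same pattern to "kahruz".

kahrez

situksok and bazuk both end in -k yet inflect differently (situksokar, bazek), so the final letter is not what conditions the rule; the last vowel is.
"kahruz" has last vowel 'u'. The one such stem in the data (bazuk → bazek) changes the last vowel to 'e' (as do dakworaf, mahisaf), so the same rule applies.
The other pattern: stems whose last vowel is 'o' add -ar.
So kahruz → kahrez.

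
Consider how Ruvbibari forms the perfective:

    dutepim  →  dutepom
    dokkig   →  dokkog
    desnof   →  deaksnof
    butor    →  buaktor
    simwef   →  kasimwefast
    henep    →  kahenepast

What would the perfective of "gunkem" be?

desnof and simwef both end in -f yet inflect differently (deaksnof, kasimwefast), so the final letter is not what conditions the rule; the last vowel is.
"gunkem" has last vowel 'e'. The stems whose last vowel is 'e' (simwef → kasimwefast, henep → kahenepast) add ka- … -ast around the stem.
The other patterns: stems whose last vowel is 'i' change the last vowel to 'o'; stems whose last vowel is 'o' insert -ak- after the first vowel.
So gunkem → kagunkemast.

kagunkemast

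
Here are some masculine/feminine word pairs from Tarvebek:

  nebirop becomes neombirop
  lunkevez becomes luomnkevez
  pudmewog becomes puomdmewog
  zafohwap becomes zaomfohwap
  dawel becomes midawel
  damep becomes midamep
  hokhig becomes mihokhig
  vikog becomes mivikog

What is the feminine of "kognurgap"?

nebirop and damep both end in -p yet inflect differently (neombirop, midamep), so the final letter is not what conditions the rule; the number of vowels is.
"kognurgap" has 3 vowels. The stems with 3 vowels (nebirop → neombirop, lunkevez → luomnkevez, pudmewog → puomdmewog) insert -om- after the first vowel.
The other pattern: stems with 2 vowels add the prefix mi-.
So kognurgap → koomgnurgap.

koomgnurgap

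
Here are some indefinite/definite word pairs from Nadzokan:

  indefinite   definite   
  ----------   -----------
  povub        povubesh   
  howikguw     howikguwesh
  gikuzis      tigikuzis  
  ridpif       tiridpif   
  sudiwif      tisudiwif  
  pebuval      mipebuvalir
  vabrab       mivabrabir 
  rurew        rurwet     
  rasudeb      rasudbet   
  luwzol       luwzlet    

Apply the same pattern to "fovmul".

fovmulesh

povub and vabrab both end in -b yet inflect differently (povubesh, mivabrabir), so the final letter is not what conditions the rule; the last vowel is.
"fovmul" has last vowel 'u'. The stems whose last vowel is 'u' (povub → povubesh, howikguw → howikguwesh) add -esh.
So fovmul → fovmulesh.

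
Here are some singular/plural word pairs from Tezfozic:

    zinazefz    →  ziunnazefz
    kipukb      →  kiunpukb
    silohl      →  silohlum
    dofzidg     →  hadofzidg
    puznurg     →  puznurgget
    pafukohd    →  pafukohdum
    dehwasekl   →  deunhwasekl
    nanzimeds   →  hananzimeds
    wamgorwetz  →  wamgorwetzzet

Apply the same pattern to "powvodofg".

silohl and dehwasekl both end in -l yet inflect differently (silohlum, deunhwasekl), so the final letter is not what conditions the rule; the second-to-last letter is.
"powvodofg" has second-to-last letter 'f'. The one such stem in the data (zinazefz → ziunnazefz) inserts -un- after the first vowel (as do kipukb, dehwasekl), so the same rule applies.
The other patterns: stems whose second-to-last letter is 'd' add the prefix ha-; stems whose second-to-last letter is 'h' add -um; stems whose second-to-last letter is 'r' or 't' double the final consonant and add -et.
So powvodofg → pounwvodofg.

pounwvodofg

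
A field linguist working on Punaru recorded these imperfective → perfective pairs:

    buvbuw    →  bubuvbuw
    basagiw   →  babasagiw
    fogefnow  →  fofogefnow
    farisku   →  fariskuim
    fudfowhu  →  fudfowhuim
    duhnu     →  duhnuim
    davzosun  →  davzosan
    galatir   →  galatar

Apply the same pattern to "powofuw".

popowofuw

buvbuw and farisku both have last vowel 'u' yet inflect differently (bubuvbuw, fariskuim), so the last vowel is not what conditions the rule; the final letter is.
"powofuw" ends in -w. The stems ending in -w (buvbuw → bubuvbuw, basagiw → babasagiw, fogefnow → fofogefnow) repeat the first consonant+vowel as a prefix.
So powofuw → popowofuw.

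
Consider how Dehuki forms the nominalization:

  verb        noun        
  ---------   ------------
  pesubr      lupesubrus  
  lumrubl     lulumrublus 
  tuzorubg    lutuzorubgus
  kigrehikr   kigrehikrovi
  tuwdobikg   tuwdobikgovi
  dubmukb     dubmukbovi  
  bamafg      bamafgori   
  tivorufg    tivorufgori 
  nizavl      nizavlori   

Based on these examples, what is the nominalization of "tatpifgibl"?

pesubr and kigrehikr both end in -r yet inflect differently (lupesubrus, kigrehikrovi), so the final letter is not what conditions the rule; the second-to-last letter is.
"tatpifgibl" has second-to-last letter 'b'. The stems whose second-to-last letter is 'b' (pesubr → lupesubrus, lumrubl → lulumrublus, tuzorubg → lutuzorubgus) add lu- … -us around the stem.
So tatpifgibl → lutatpifgiblus.

lutatpifgiblus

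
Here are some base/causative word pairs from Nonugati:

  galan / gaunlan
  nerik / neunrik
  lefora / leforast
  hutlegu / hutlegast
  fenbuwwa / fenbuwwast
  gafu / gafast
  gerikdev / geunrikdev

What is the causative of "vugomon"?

lefora and galan both have last vowel 'a' yet inflect differently (leforast, gaunlan), so the last vowel is not what conditions the rule; whether the stem ends in a vowel or a consonant is.
"vugomon" ends in a consonant. The stems ending in a consonant (nerik → neunrik, gerikdev → geunrikdev, galan → gaunlan) insert -un- after the first vowel.
The other pattern: stems ending in a vowel drop the final letter and add -ast.
So vugomon → vuungomon.

vuungomon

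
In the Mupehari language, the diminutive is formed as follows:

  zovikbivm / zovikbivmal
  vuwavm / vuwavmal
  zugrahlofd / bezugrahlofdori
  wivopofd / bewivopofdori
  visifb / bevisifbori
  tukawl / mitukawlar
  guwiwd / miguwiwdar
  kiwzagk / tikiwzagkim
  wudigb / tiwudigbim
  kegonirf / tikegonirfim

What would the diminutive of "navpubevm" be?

navpubevmal

zugrahlofd and guwiwd both end in -d yet inflect differently (bezugrahlofdori, miguwiwdar), so the final letter is not what conditions the rule; the second-to-last letter is.
"navpubevm" has second-to-last letter 'v'. The stems whose second-to-last letter is 'v' (zovikbivm → zovikbivmal, vuwavm → vuwavmal) add -al.
So navpubevm → navpubevmal.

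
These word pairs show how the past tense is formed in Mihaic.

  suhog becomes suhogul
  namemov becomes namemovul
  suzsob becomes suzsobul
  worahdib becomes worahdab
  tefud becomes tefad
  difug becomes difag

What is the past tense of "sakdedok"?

sakdedokul

suzsob and worahdib both end in -b yet inflect differently (suzsobul, worahdab), so the final letter is not what conditions the rule; the last vowel is.
"sakdedok" has last vowel 'o'. The stems whose last vowel is 'o' (suhog → suhogul, namemov → namemovul, suzsob → suzsobul) add -ul.
So sakdedok → sakdedokul.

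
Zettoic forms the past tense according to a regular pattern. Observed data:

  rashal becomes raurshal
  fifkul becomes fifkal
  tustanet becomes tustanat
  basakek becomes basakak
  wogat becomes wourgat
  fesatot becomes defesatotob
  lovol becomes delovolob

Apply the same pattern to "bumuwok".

"bumuwok" has last vowel 'o'. The stems whose last vowel is 'o' (lovol → delovolob, fesatot → defesatotob) add de- … -ob around the stem.
The other patterns: stems whose last vowel is 'e' or 'u' change the last vowel to 'a'; stems whose last vowel is 'a' insert -ur- after the first vowel.
So bumuwok → debumuwokob.

debumuwokob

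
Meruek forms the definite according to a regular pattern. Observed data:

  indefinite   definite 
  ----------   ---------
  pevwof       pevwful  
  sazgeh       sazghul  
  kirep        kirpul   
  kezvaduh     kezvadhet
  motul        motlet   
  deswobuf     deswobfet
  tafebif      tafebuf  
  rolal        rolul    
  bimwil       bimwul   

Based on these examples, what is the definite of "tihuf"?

tihfet

sazgeh and kezvaduh both end in -h yet inflect differently (sazghul, kezvadhet), so the final letter is not what conditions the rule; the last vowel is.
"tihuf" has last vowel 'u'. The stems whose last vowel is 'u' (kezvaduh → kezvadhet, motul → motlet, deswobuf → deswobfet) delete the last vowel and add -et.
The other patterns: stems whose last vowel is 'e' or 'o' delete the last vowel and add -ul; stems whose last vowel is 'a' or 'i' change the last vowel to 'u'.
So tihuf → tihfet.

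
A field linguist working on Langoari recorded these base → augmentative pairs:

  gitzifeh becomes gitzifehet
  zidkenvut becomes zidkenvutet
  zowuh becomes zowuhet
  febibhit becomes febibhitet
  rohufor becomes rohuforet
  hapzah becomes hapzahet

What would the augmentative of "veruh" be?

Every pair shown (gitzifeh → gitzifehet, zidkenvut → zidkenvutet, zowuh → zowuhet, …) follows the same rule: add -et.
So veruh → veruhet.

veruhet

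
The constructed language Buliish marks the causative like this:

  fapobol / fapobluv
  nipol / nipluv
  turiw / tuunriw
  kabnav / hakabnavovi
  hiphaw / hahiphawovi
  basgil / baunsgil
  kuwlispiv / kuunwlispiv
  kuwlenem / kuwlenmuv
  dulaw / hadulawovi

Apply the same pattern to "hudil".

huundil

turiw and dulaw both end in -w yet inflect differently (tuunriw, hadulawovi), so the final letter is not what conditions the rule; the last vowel is.
"hudil" has last vowel 'i'. The stems whose last vowel is 'i' (basgil → baunsgil, turiw → tuunriw, kuwlispiv → kuunwlispiv) insert -un- after the first vowel.
The other patterns: stems whose last vowel is 'a' add ha- … -ovi around the stem; stems whose last vowel is 'e' or 'o' delete the last vowel and add -uv.
So hudil → huundil.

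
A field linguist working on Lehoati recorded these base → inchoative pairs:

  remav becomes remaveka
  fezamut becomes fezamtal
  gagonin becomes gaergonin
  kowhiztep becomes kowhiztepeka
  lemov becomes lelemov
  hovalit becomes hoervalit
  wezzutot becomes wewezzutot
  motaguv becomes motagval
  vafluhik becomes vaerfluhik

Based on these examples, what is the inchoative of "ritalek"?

"ritalek" has last vowel 'e'. The one such stem in the data (kowhiztep → kowhiztepeka) adds -eka, so the same rule applies.
The other patterns: stems whose last vowel is 'o' repeat the first consonant+vowel as a prefix; stems whose last vowel is 'i' insert -er- after the first vowel; stems whose last vowel is 'u' delete the last vowel and add -al.
So ritalek → ritalekeka.

ritalekeka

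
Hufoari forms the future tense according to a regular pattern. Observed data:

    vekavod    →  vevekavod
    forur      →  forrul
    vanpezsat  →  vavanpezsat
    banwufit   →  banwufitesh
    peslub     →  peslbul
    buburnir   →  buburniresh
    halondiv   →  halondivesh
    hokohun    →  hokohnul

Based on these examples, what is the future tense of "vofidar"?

vovofidar

buburnir and forur both end in -r yet inflect differently (buburniresh, forrul), so the final letter is not what conditions the rule; the last vowel is.
"vofidar" has last vowel 'a'. The one such stem in the data (vanpezsat → vavanpezsat) repeats the first consonant+vowel as a prefix (as does vekavod), so the same rule applies.
The other patterns: stems whose last vowel is 'i' add -esh; stems whose last vowel is 'u' delete the last vowel and add -ul.
So vofidar → vovofidar.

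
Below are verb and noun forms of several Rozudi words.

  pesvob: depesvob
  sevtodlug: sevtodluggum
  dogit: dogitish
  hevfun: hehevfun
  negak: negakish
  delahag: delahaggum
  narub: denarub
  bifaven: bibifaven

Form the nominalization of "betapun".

sevtodlug and narub both have last vowel 'u' yet inflect differently (sevtodluggum, denarub), so the last vowel is not what conditions the rule; the final letter is.
"betapun" ends in -n. The stems ending in -n (bifaven → bibifaven, hevfun → hehevfun) repeat the first consonant+vowel as a prefix.
The other patterns: stems ending in -g double the final consonant and add -um; stems ending in -b add the prefix de-; stems ending in -k or -t add -ish.
So betapun → bebetapun.

bebetapun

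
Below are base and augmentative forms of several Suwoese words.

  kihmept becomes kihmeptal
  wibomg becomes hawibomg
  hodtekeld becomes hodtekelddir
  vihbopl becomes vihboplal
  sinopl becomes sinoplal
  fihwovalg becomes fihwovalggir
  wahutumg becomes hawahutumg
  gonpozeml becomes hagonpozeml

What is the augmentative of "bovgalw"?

vihbopl and gonpozeml both end in -l yet inflect differently (vihboplal, hagonpozeml), so the final letter is not what conditions the rule; the second-to-last letter is.
"bovgalw" has second-to-last letter 'l'. The stems whose second-to-last letter is 'l' (hodtekeld → hodtekelddir, fihwovalg → fihwovalggir) double the final consonant and add -ir.
The other patterns: stems whose second-to-last letter is 'p' add -al; stems whose second-to-last letter is 'm' add the prefix ha-.
So bovgalw → bovgalwwir.

bovgalwwir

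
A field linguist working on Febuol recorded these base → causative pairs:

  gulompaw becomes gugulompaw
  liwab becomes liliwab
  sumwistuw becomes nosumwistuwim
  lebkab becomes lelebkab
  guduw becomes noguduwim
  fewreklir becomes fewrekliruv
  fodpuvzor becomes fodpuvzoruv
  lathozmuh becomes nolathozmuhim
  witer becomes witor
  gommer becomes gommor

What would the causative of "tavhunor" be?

tavhunoruv

"tavhunor" has last vowel 'o'. The one such stem in the data (fodpuvzor → fodpuvzoruv) adds -uv, so the same rule applies.
The other patterns: stems whose last vowel is 'a' repeat the first consonant+vowel as a prefix; stems whose last vowel is 'u' add no- … -im around the stem; stems whose last vowel is 'e' change the last vowel to 'o'.
So tavhunor → tavhunoruv.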